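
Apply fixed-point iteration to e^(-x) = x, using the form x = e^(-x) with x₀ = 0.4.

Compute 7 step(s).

Equation: e^(-x) = x
Fixed-point form: x = e^(-x)
x₀ = 0.4

x_1 = g(0.400000) = 0.670320
x_2 = g(0.670320) = 0.511545
x_3 = g(0.511545) = 0.599569
x_4 = g(0.599569) = 0.549048
x_5 = g(0.549048) = 0.577499
x_6 = g(0.577499) = 0.561300
x_7 = g(0.561300) = 0.570467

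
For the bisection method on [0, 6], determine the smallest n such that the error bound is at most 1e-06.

We need (b-a)/2^n ≤ 1e-06
(6 - 0)/2^n ≤ 1e-06
6/2^n ≤ 1e-06
2^n ≥ 6000000
n ≥ log₂(6000000) = 22.52
n ≥ 23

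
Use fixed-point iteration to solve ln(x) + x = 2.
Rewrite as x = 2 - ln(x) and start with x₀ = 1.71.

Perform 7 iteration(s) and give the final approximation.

Equation: ln(x) + x = 2
Fixed-point form: x = 2 - ln(x)
x₀ = 1.71

x_1 = g(1.710000) = 1.463507
x_2 = g(1.463507) = 1.619165
x_3 = g(1.619165) = 1.518090
x_4 = g(1.518090) = 1.582547
x_5 = g(1.582547) = 1.540964
x_6 = g(1.540964) = 1.567592
x_7 = g(1.567592) = 1.550460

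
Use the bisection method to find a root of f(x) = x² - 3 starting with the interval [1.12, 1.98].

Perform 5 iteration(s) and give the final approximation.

f(x) = x² - 3
Initial interval: [1.12, 1.98]

Iteration 1:
  c_1 = (1.120000 + 1.980000)/2 = 1.550000
  f(c_1) = f(1.550000) = -0.597500
  f(a) × f(c) ≥ 0, new interval: [1.550000, 1.980000]
Iteration 2:
  c_2 = (1.550000 + 1.980000)/2 = 1.765000
  f(c_2) = f(1.765000) = 0.115225
  f(a) × f(c) < 0, new interval: [1.550000, 1.765000]
Iteration 3:
  c_3 = (1.550000 + 1.765000)/2 = 1.657500
  f(c_3) = f(1.657500) = -0.252694
  f(a) × f(c) ≥ 0, new interval: [1.657500, 1.765000]
Iteration 4:
  c_4 = (1.657500 + 1.765000)/2 = 1.711250
  f(c_4) = f(1.711250) = -0.071623
  f(a) × f(c) ≥ 0, new interval: [1.711250, 1.765000]
Iteration 5:
  c_5 = (1.711250 + 1.765000)/2 = 1.738125
  f(c_5) = f(1.738125) = 0.021079
  f(a) × f(c) < 0, new interval: [1.711250, 1.738125]

After 5 iteration(s), the approximation is c_5 = 1.738125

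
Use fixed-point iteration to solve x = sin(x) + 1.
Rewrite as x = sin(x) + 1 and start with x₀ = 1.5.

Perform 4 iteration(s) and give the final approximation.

Equation: x = sin(x) + 1
Fixed-point form: x = sin(x) + 1
x₀ = 1.5

x_1 = g(1.500000) = 1.997495
x_2 = g(1.997495) = 1.910337
x_3 = g(1.910337) = 1.942908
x_4 = g(1.942908) = 1.931562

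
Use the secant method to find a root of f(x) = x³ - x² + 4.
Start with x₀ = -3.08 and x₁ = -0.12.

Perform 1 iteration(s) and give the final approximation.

f(x) = x³ - x² + 4
x₀ = -3.08, x₁ = -0.12

Secant formula: x_{n+1} = x_n - f(x_n)(x_n - x_{n-1})/(f(x_n) - f(x_{n-1}))

Iteration 1:
  f(-3.080000) = -34.704512
  f(-0.120000) = 3.983872
  x_2 = -0.120000 - 3.983872×(-0.120000 - (-3.080000))/(3.983872 - (-34.704512))
       = -0.424801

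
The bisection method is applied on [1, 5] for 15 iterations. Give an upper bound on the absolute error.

Bisection error bound: |error| ≤ (b-a)/2^n
|error| ≤ (5 - 1)/2^15 = 4/2^15
|error| ≤ 0.0001220703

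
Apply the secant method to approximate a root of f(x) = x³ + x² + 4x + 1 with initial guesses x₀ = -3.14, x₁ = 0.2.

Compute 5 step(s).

f(x) = x³ + x² + 4x + 1
x₀ = -3.14, x₁ = 0.2

Secant formula: x_{n+1} = x_n - f(x_n)(x_n - x_{n-1})/(f(x_n) - f(x_{n-1}))

Iteration 1:
  f(-3.140000) = -32.659544
  f(0.200000) = 1.848000
  x_2 = 0.200000 - 1.848000×(0.200000 - (-3.140000))/(1.848000 - (-32.659544))
       = 0.021131
Iteration 2:
  f(0.200000) = 1.848000
  f(0.021131) = 1.084981
  x_3 = 0.021131 - 1.084981×(0.021131 - 0.200000)/(1.084981 - 1.848000)
       = -0.233213
Iteration 3:
  f(0.021131) = 1.084981
  f(-0.233213) = 0.108854
  x_4 = -0.233213 - 0.108854×(-0.233213 - 0.021131)/(0.108854 - 1.084981)
       = -0.261576
Iteration 4:
  f(-0.233213) = 0.108854
  f(-0.261576) = 0.004221
  x_5 = -0.261576 - 0.004221×(-0.261576 - (-0.233213))/(0.004221 - 0.108854)
       = -0.262720
Iteration 5:
  f(-0.261576) = 0.004221
  f(-0.262720) = 0.000008
  x_6 = -0.262720 - 0.000008×(-0.262720 - (-0.261576))/(0.000008 - 0.004221)
       = -0.262722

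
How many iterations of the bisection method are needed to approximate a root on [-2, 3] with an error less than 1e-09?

We need (b-a)/2^n ≤ 1e-09
(3 - (-2))/2^n ≤ 1e-09
5/2^n ≤ 1e-09
2^n ≥ 5000000000
n ≥ log₂(5000000000) = 32.22
n ≥ 33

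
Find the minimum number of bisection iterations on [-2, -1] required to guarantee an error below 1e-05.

We need (b-a)/2^n ≤ 1e-05
(-1 - (-2))/2^n ≤ 1e-05
1/2^n ≤ 1e-05
2^n ≥ 100000
n ≥ log₂(100000) = 16.61
n ≥ 17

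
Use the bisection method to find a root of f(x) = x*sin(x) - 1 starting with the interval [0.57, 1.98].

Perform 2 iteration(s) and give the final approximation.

f(x) = x*sin(x) - 1
Initial interval: [0.57, 1.98]

Iteration 1:
  c_1 = (0.570000 + 1.980000)/2 = 1.275000
  f(c_1) = f(1.275000) = 0.219627
  f(a) × f(c) < 0, new interval: [0.570000, 1.275000]
Iteration 2:
  c_2 = (0.570000 + 1.275000)/2 = 0.922500
  f(c_2) = f(0.922500) = -0.264663
  f(a) × f(c) ≥ 0, new interval: [0.922500, 1.275000]

After 2 iteration(s), the approximation is c_2 = 0.922500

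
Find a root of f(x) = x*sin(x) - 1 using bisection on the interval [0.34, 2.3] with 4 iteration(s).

f(x) = x*sin(x) - 1
Initial interval: [0.34, 2.3]

Iteration 1:
  c_1 = (0.340000 + 2.300000)/2 = 1.320000
  f(c_1) = f(1.320000) = 0.278704
  f(a) × f(c) < 0, new interval: [0.340000, 1.320000]
Iteration 2:
  c_2 = (0.340000 + 1.320000)/2 = 0.830000
  f(c_2) = f(0.830000) = -0.387517
  f(a) × f(c) ≥ 0, new interval: [0.830000, 1.320000]
Iteration 3:
  c_3 = (0.830000 + 1.320000)/2 = 1.075000
  f(c_3) = f(1.075000) = -0.054441
  f(a) × f(c) ≥ 0, new interval: [1.075000, 1.320000]
Iteration 4:
  c_4 = (1.075000 + 1.320000)/2 = 1.197500
  f(c_4) = f(1.197500) = 0.115029
  f(a) × f(c) < 0, new interval: [1.075000, 1.197500]

After 4 iteration(s), the approximation is c_4 = 1.197500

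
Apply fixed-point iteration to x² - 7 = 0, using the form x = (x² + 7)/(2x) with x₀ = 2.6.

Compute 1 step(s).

Equation: x² - 7 = 0
Fixed-point form: x = (x² + 7)/(2x)
x₀ = 2.6

x_1 = g(2.600000) = 2.646154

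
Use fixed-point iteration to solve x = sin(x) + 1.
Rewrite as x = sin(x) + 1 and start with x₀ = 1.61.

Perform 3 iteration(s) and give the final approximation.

Equation: x = sin(x) + 1
Fixed-point form: x = sin(x) + 1
x₀ = 1.61

x_1 = g(1.610000) = 1.999232
x_2 = g(1.999232) = 1.909617
x_3 = g(1.909617) = 1.943147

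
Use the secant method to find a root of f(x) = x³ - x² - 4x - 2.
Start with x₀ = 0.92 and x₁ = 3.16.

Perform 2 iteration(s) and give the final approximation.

f(x) = x³ - x² - 4x - 2
x₀ = 0.92, x₁ = 3.16

Secant formula: x_{n+1} = x_n - f(x_n)(x_n - x_{n-1})/(f(x_n) - f(x_{n-1}))

Iteration 1:
  f(0.920000) = -5.747712
  f(3.160000) = 6.928896
  x_2 = 3.160000 - 6.928896×(3.160000 - 0.920000)/(6.928896 - (-5.747712))
       = 1.935640
Iteration 2:
  f(3.160000) = 6.928896
  f(1.935640) = -6.236994
  x_3 = 1.935640 - (-6.236994)×(1.935640 - 3.160000)/(-6.236994 - 6.928896)
       = 2.515649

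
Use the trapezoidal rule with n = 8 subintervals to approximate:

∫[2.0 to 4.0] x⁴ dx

f(x) = x⁴
a = 2.0, b = 4.0, n = 8
h = (b - a)/n = 0.250000

Trapezoidal rule: (h/2)[f(x₀) + 2f(x₁) + 2f(x₂) + ... + f(xₙ)]

x_0 = 2.0000, f(x_0) = 16.000000, coefficient = 1
x_1 = 2.2500, f(x_1) = 25.628906, coefficient = 2
x_2 = 2.5000, f(x_2) = 39.062500, coefficient = 2
x_3 = 2.7500, f(x_3) = 57.191406, coefficient = 2
x_4 = 3.0000, f(x_4) = 81.000000, coefficient = 2
x_5 = 3.2500, f(x_5) = 111.566406, coefficient = 2
x_6 = 3.5000, f(x_6) = 150.062500, coefficient = 2
x_7 = 3.7500, f(x_7) = 197.753906, coefficient = 2
x_8 = 4.0000, f(x_8) = 256.000000, coefficient = 1

I ≈ (0.250000/2) × 1596.531250 = 199.566406
Exact value: 198.400000
Error: 1.166406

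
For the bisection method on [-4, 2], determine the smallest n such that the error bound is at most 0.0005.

We need (b-a)/2^n ≤ 0.0005
(2 - (-4))/2^n ≤ 0.0005
6/2^n ≤ 0.0005
2^n ≥ 12000
n ≥ log₂(12000) = 13.55
n ≥ 14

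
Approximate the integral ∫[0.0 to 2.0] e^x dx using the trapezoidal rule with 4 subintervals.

f(x) = e^x
a = 0.0, b = 2.0, n = 4
h = (b - a)/n = 0.500000

Trapezoidal rule: (h/2)[f(x₀) + 2f(x₁) + 2f(x₂) + ... + f(xₙ)]

x_0 = 0.0000, f(x_0) = 1.000000, coefficient = 1
x_1 = 0.5000, f(x_1) = 1.648721, coefficient = 2
x_2 = 1.0000, f(x_2) = 2.718282, coefficient = 2
x_3 = 1.5000, f(x_3) = 4.481689, coefficient = 2
x_4 = 2.0000, f(x_4) = 7.389056, coefficient = 1

I ≈ (0.500000/2) × 26.086440 = 6.521610
Exact value: 6.389056
Error: 0.132554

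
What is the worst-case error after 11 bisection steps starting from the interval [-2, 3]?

Bisection error bound: |error| ≤ (b-a)/2^n
|error| ≤ (3 - (-2))/2^11 = 5/2^11
|error| ≤ 0.0024414062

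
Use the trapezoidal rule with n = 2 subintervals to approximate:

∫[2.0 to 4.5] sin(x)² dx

f(x) = sin(x)²
a = 2.0, b = 4.5, n = 2
h = (b - a)/n = 1.250000

Trapezoidal rule: (h/2)[f(x₀) + 2f(x₁) + 2f(x₂) + ... + f(xₙ)]

x_0 = 2.0000, f(x_0) = 0.826822, coefficient = 1
x_1 = 3.2500, f(x_1) = 0.011706, coefficient = 2
x_2 = 4.5000, f(x_2) = 0.955565, coefficient = 1

I ≈ (1.250000/2) × 1.805799 = 1.128625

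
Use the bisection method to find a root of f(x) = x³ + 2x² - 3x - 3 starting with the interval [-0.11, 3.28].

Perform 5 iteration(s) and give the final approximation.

f(x) = x³ + 2x² - 3x - 3
Initial interval: [-0.11, 3.28]

Iteration 1:
  c_1 = (-0.110000 + 3.280000)/2 = 1.585000
  f(c_1) = f(1.585000) = 1.251327
  f(a) × f(c) < 0, new interval: [-0.110000, 1.585000]
Iteration 2:
  c_2 = (-0.110000 + 1.585000)/2 = 0.737500
  f(c_2) = f(0.737500) = -3.723557
  f(a) × f(c) ≥ 0, new interval: [0.737500, 1.585000]
Iteration 3:
  c_3 = (0.737500 + 1.585000)/2 = 1.161250
  f(c_3) = f(1.161250) = -2.220799
  f(a) × f(c) ≥ 0, new interval: [1.161250, 1.585000]
Iteration 4:
  c_4 = (1.161250 + 1.585000)/2 = 1.373125
  f(c_4) = f(1.373125) = -0.759441
  f(a) × f(c) ≥ 0, new interval: [1.373125, 1.585000]
Iteration 5:
  c_5 = (1.373125 + 1.585000)/2 = 1.479062
  f(c_5) = f(1.479062) = 0.173700
  f(a) × f(c) < 0, new interval: [1.373125, 1.479062]

After 5 iteration(s), the approximation is c_5 = 1.479062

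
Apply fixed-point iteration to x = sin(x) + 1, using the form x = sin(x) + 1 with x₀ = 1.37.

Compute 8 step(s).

Equation: x = sin(x) + 1
Fixed-point form: x = sin(x) + 1
x₀ = 1.37

x_1 = g(1.370000) = 1.979908
x_2 = g(1.979908) = 1.917475
x_3 = g(1.917475) = 1.940507
x_4 = g(1.940507) = 1.932432
x_5 = g(1.932432) = 1.935319
x_6 = g(1.935319) = 1.934294
x_7 = g(1.934294) = 1.934659
x_8 = g(1.934659) = 1.934529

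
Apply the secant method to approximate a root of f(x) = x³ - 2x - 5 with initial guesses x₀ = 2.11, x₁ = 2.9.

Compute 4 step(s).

f(x) = x³ - 2x - 5
x₀ = 2.11, x₁ = 2.9

Secant formula: x_{n+1} = x_n - f(x_n)(x_n - x_{n-1})/(f(x_n) - f(x_{n-1}))

Iteration 1:
  f(2.110000) = 0.173931
  f(2.900000) = 13.589000
  x_2 = 2.900000 - 13.589000×(2.900000 - 2.110000)/(13.589000 - 0.173931)
       = 2.099757
Iteration 2:
  f(2.900000) = 13.589000
  f(2.099757) = 0.058276
  x_3 = 2.099757 - 0.058276×(2.099757 - 2.900000)/(0.058276 - 13.589000)
       = 2.096311
Iteration 3:
  f(2.099757) = 0.058276
  f(2.096311) = 0.019656
  x_4 = 2.096311 - 0.019656×(2.096311 - 2.099757)/(0.019656 - 0.058276)
       = 2.094557
Iteration 4:
  f(2.096311) = 0.019656
  f(2.094557) = 0.000057
  x_5 = 2.094557 - 0.000057×(2.094557 - 2.096311)/(0.000057 - 0.019656)
       = 2.094551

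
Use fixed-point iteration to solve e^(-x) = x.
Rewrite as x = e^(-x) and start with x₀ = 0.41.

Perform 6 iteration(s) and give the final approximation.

Equation: e^(-x) = x
Fixed-point form: x = e^(-x)
x₀ = 0.41

x_1 = g(0.410000) = 0.663650
x_2 = g(0.663650) = 0.514968
x_3 = g(0.514968) = 0.597520
x_4 = g(0.597520) = 0.550175
x_5 = g(0.550175) = 0.576849
x_6 = g(0.576849) = 0.561665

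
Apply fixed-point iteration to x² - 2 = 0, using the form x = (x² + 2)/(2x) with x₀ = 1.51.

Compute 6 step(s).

Equation: x² - 2 = 0
Fixed-point form: x = (x² + 2)/(2x)
x₀ = 1.51

x_1 = g(1.510000) = 1.417252
x_2 = g(1.417252) = 1.414217
x_3 = g(1.414217) = 1.414214
x_4 = g(1.414214) = 1.414214
x_5 = g(1.414214) = 1.414214
x_6 = g(1.414214) = 1.414214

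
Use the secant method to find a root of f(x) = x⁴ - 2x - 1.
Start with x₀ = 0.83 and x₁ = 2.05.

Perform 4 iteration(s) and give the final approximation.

f(x) = x⁴ - 2x - 1
x₀ = 0.83, x₁ = 2.05

Secant formula: x_{n+1} = x_n - f(x_n)(x_n - x_{n-1})/(f(x_n) - f(x_{n-1}))

Iteration 1:
  f(0.830000) = -2.185417
  f(2.050000) = 12.561006
  x_2 = 2.050000 - 12.561006×(2.050000 - 0.830000)/(12.561006 - (-2.185417))
       = 1.010804
Iteration 2:
  f(2.050000) = 12.561006
  f(1.010804) = -1.977687
  x_3 = 1.010804 - (-1.977687)×(1.010804 - 2.050000)/(-1.977687 - 12.561006)
       = 1.152165
Iteration 3:
  f(1.010804) = -1.977687
  f(1.152165) = -1.542117
  x_4 = 1.152165 - (-1.542117)×(1.152165 - 1.010804)/(-1.542117 - (-1.977687))
       = 1.652647
Iteration 4:
  f(1.152165) = -1.542117
  f(1.652647) = 3.154386
  x_5 = 1.652647 - 3.154386×(1.652647 - 1.152165)/(3.154386 - (-1.542117))
       = 1.316500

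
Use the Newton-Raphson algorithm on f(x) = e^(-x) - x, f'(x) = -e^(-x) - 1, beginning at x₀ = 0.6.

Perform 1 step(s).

f(x) = e^(-x) - x
f'(x) = -e^(-x) - 1
x₀ = 0.6

Newton-Raphson formula: x_{n+1} = x_n - f(x_n)/f'(x_n)

Iteration 1:
  f(0.600000) = -0.051188
  f'(0.600000) = -1.548812
  x_1 = 0.600000 - (-0.051188)/(-1.548812) = 0.566950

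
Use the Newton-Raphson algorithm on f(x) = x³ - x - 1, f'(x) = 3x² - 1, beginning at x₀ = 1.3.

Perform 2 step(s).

f(x) = x³ - x - 1
f'(x) = 3x² - 1
x₀ = 1.3

Newton-Raphson formula: x_{n+1} = x_n - f(x_n)/f'(x_n)

Iteration 1:
  f(1.300000) = -0.103000
  f'(1.300000) = 4.070000
  x_1 = 1.300000 - (-0.103000)/4.070000 = 1.325307
Iteration 2:
  f(1.325307) = 0.002514
  f'(1.325307) = 4.269317
  x_2 = 1.325307 - 0.002514/4.269317 = 1.324718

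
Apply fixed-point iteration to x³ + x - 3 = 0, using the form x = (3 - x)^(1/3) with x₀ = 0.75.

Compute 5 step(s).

Equation: x³ + x - 3 = 0
Fixed-point form: x = (3 - x)^(1/3)
x₀ = 0.75

x_1 = g(0.750000) = 1.310371
x_2 = g(1.310371) = 1.191051
x_3 = g(1.191051) = 1.218453
x_4 = g(1.218453) = 1.212269
x_5 = g(1.212269) = 1.213670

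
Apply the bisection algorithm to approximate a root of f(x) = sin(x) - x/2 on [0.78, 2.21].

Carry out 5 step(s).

f(x) = sin(x) - x/2
Initial interval: [0.78, 2.21]

Iteration 1:
  c_1 = (0.780000 + 2.210000)/2 = 1.495000
  f(c_1) = f(1.495000) = 0.249629
  f(a) × f(c) ≥ 0, new interval: [1.495000, 2.210000]
Iteration 2:
  c_2 = (1.495000 + 2.210000)/2 = 1.852500
  f(c_2) = f(1.852500) = 0.034333
  f(a) × f(c) ≥ 0, new interval: [1.852500, 2.210000]
Iteration 3:
  c_3 = (1.852500 + 2.210000)/2 = 2.031250
  f(c_3) = f(2.031250) = -0.119774
  f(a) × f(c) < 0, new interval: [1.852500, 2.031250]
Iteration 4:
  c_4 = (1.852500 + 2.031250)/2 = 1.941875
  f(c_4) = f(1.941875) = -0.039001
  f(a) × f(c) < 0, new interval: [1.852500, 1.941875]
Iteration 5:
  c_5 = (1.852500 + 1.941875)/2 = 1.897188
  f(c_5) = f(1.897188) = -0.001388
  f(a) × f(c) < 0, new interval: [1.852500, 1.897188]

After 5 iteration(s), the approximation is c_5 = 1.897188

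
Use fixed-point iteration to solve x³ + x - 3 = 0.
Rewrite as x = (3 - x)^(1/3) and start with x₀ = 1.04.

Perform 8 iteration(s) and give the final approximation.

Equation: x³ + x - 3 = 0
Fixed-point form: x = (3 - x)^(1/3)
x₀ = 1.04

x_1 = g(1.040000) = 1.251465
x_2 = g(1.251465) = 1.204735
x_3 = g(1.204735) = 1.215373
x_4 = g(1.215373) = 1.212967
x_5 = g(1.212967) = 1.213512
x_6 = g(1.213512) = 1.213389
x_7 = g(1.213389) = 1.213417
x_8 = g(1.213417) = 1.213410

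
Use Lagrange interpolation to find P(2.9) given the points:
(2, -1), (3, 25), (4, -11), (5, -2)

Lagrange interpolation formula:
P(x) = Σ yᵢ × Lᵢ(x)
where Lᵢ(x) = Π_{j≠i} (x - xⱼ)/(xᵢ - xⱼ)

L_0(2.9) = (2.9 - 3)/(2 - 3) × (2.9 - 4)/(2 - 4) × (2.9 - 5)/(2 - 5) = 0.038500
L_1(2.9) = (2.9 - 2)/(3 - 2) × (2.9 - 4)/(3 - 4) × (2.9 - 5)/(3 - 5) = 1.039500
L_2(2.9) = (2.9 - 2)/(4 - 2) × (2.9 - 3)/(4 - 3) × (2.9 - 5)/(4 - 5) = -0.094500
L_3(2.9) = (2.9 - 2)/(5 - 2) × (2.9 - 3)/(5 - 3) × (2.9 - 4)/(5 - 4) = 0.016500

P(2.9) = (-1)×L_0(2.9) + 25×L_1(2.9) + (-11)×L_2(2.9) + (-2)×L_3(2.9)
P(2.9) = 26.955500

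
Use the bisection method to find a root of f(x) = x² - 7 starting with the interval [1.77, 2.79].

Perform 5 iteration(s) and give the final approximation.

f(x) = x² - 7
Initial interval: [1.77, 2.79]

Iteration 1:
  c_1 = (1.770000 + 2.790000)/2 = 2.280000
  f(c_1) = f(2.280000) = -1.801600
  f(a) × f(c) ≥ 0, new interval: [2.280000, 2.790000]
Iteration 2:
  c_2 = (2.280000 + 2.790000)/2 = 2.535000
  f(c_2) = f(2.535000) = -0.573775
  f(a) × f(c) ≥ 0, new interval: [2.535000, 2.790000]
Iteration 3:
  c_3 = (2.535000 + 2.790000)/2 = 2.662500
  f(c_3) = f(2.662500) = 0.088906
  f(a) × f(c) < 0, new interval: [2.535000, 2.662500]
Iteration 4:
  c_4 = (2.535000 + 2.662500)/2 = 2.598750
  f(c_4) = f(2.598750) = -0.246498
  f(a) × f(c) ≥ 0, new interval: [2.598750, 2.662500]
Iteration 5:
  c_5 = (2.598750 + 2.662500)/2 = 2.630625
  f(c_5) = f(2.630625) = -0.079812
  f(a) × f(c) ≥ 0, new interval: [2.630625, 2.662500]

After 5 iteration(s), the approximation is c_5 = 2.630625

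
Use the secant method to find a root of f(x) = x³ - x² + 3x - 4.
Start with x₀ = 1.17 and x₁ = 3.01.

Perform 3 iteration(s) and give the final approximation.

f(x) = x³ - x² + 3x - 4
x₀ = 1.17, x₁ = 3.01

Secant formula: x_{n+1} = x_n - f(x_n)(x_n - x_{n-1})/(f(x_n) - f(x_{n-1}))

Iteration 1:
  f(1.170000) = -0.257287
  f(3.010000) = 23.240801
  x_2 = 3.010000 - 23.240801×(3.010000 - 1.170000)/(23.240801 - (-0.257287))
       = 1.190147
Iteration 2:
  f(3.010000) = 23.240801
  f(1.190147) = -0.160227
  x_3 = 1.190147 - (-0.160227)×(1.190147 - 3.010000)/(-0.160227 - 23.240801)
       = 1.202607
Iteration 3:
  f(1.190147) = -0.160227
  f(1.202607) = -0.099155
  x_4 = 1.202607 - (-0.099155)×(1.202607 - 1.190147)/(-0.099155 - (-0.160227))
       = 1.222838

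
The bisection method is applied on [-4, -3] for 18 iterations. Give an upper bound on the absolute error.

Bisection error bound: |error| ≤ (b-a)/2^n
|error| ≤ (-3 - (-4))/2^18 = 1/2^18
|error| ≤ 0.0000038147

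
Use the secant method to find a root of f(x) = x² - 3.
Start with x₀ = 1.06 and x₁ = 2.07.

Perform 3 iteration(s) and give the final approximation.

f(x) = x² - 3
x₀ = 1.06, x₁ = 2.07

Secant formula: x_{n+1} = x_n - f(x_n)(x_n - x_{n-1})/(f(x_n) - f(x_{n-1}))

Iteration 1:
  f(1.060000) = -1.876400
  f(2.070000) = 1.284900
  x_2 = 2.070000 - 1.284900×(2.070000 - 1.060000)/(1.284900 - (-1.876400))
       = 1.659489
Iteration 2:
  f(2.070000) = 1.284900
  f(1.659489) = -0.246097
  x_3 = 1.659489 - (-0.246097)×(1.659489 - 2.070000)/(-0.246097 - 1.284900)
       = 1.725476
Iteration 3:
  f(1.659489) = -0.246097
  f(1.725476) = -0.022734
  x_4 = 1.725476 - (-0.022734)×(1.725476 - 1.659489)/(-0.022734 - (-0.246097))
       = 1.732192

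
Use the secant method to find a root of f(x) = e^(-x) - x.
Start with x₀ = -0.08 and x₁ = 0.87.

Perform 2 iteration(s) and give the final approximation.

f(x) = e^(-x) - x
x₀ = -0.08, x₁ = 0.87

Secant formula: x_{n+1} = x_n - f(x_n)(x_n - x_{n-1})/(f(x_n) - f(x_{n-1}))

Iteration 1:
  f(-0.080000) = 1.163287
  f(0.870000) = -0.451048
  x_2 = 0.870000 - (-0.451048)×(0.870000 - (-0.080000))/(-0.451048 - 1.163287)
       = 0.604568
Iteration 2:
  f(0.870000) = -0.451048
  f(0.604568) = -0.058258
  x_3 = 0.604568 - (-0.058258)×(0.604568 - 0.870000)/(-0.058258 - (-0.451048))
       = 0.565200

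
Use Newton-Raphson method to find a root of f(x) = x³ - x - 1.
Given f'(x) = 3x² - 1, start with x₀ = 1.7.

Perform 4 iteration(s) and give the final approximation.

f(x) = x³ - x - 1
f'(x) = 3x² - 1
x₀ = 1.7

Newton-Raphson formula: x_{n+1} = x_n - f(x_n)/f'(x_n)

Iteration 1:
  f(1.700000) = 2.213000
  f'(1.700000) = 7.670000
  x_1 = 1.700000 - 2.213000/7.670000 = 1.411473
Iteration 2:
  f(1.411473) = 0.400544
  f'(1.411473) = 4.976770
  x_2 = 1.411473 - 0.400544/4.976770 = 1.330991
Iteration 3:
  f(1.330991) = 0.026907
  f'(1.330991) = 4.314608
  x_3 = 1.330991 - 0.026907/4.314608 = 1.324754
Iteration 4:
  f(1.324754) = 0.000155
  f'(1.324754) = 4.264922
  x_4 = 1.324754 - 0.000155/4.264922 = 1.324718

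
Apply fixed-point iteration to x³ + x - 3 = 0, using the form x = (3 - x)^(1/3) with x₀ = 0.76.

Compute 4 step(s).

Equation: x³ + x - 3 = 0
Fixed-point form: x = (3 - x)^(1/3)
x₀ = 0.76

x_1 = g(0.760000) = 1.308427
x_2 = g(1.308427) = 1.191508
x_3 = g(1.191508) = 1.218350
x_4 = g(1.218350) = 1.212293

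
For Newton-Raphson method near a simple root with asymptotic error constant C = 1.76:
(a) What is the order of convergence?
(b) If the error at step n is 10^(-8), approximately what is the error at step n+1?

(a) Newton-Raphson has quadratic (order 2) convergence near simple roots.
    This means |e_{n+1}| ≈ C|e_n|².

(b) With |e_n| = 10^(-8) and C = 1.76:
    |e_{n+1}| ≈ 1.76 × (10^(-8))² = 1.76 × 10^(-16)

(a) 2 (quadratic); (b) |e_{n+1}| ≈ 1.760e-16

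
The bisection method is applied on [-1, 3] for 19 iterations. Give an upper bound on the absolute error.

Bisection error bound: |error| ≤ (b-a)/2^n
|error| ≤ (3 - (-1))/2^19 = 4/2^19
|error| ≤ 0.0000076294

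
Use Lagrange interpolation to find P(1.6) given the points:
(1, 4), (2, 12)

Lagrange interpolation formula:
P(x) = Σ yᵢ × Lᵢ(x)
where Lᵢ(x) = Π_{j≠i} (x - xⱼ)/(xᵢ - xⱼ)

L_0(1.6) = (1.6 - 2)/(1 - 2) = 0.400000
L_1(1.6) = (1.6 - 1)/(2 - 1) = 0.600000

P(1.6) = 4×L_0(1.6) + 12×L_1(1.6)
P(1.6) = 8.800000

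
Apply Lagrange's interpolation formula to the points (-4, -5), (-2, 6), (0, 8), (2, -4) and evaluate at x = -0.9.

Lagrange interpolation formula:
P(x) = Σ yᵢ × Lᵢ(x)
where Lᵢ(x) = Π_{j≠i} (x - xⱼ)/(xᵢ - xⱼ)

L_0(-0.9) = (-0.9 - (-2))/(-4 - (-2)) × (-0.9 - 0)/(-4 - 0) × (-0.9 - 2)/(-4 - 2) = -0.059813
L_1(-0.9) = (-0.9 - (-4))/(-2 - (-4)) × (-0.9 - 0)/(-2 - 0) × (-0.9 - 2)/(-2 - 2) = 0.505687
L_2(-0.9) = (-0.9 - (-4))/(0 - (-4)) × (-0.9 - (-2))/(0 - (-2)) × (-0.9 - 2)/(0 - 2) = 0.618063
L_3(-0.9) = (-0.9 - (-4))/(2 - (-4)) × (-0.9 - (-2))/(2 - (-2)) × (-0.9 - 0)/(2 - 0) = -0.063938

P(-0.9) = (-5)×L_0(-0.9) + 6×L_1(-0.9) + 8×L_2(-0.9) + (-4)×L_3(-0.9)
P(-0.9) = 8.533437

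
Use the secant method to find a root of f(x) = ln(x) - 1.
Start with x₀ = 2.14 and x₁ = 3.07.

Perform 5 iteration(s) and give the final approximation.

f(x) = ln(x) - 1
x₀ = 2.14, x₁ = 3.07

Secant formula: x_{n+1} = x_n - f(x_n)(x_n - x_{n-1})/(f(x_n) - f(x_{n-1}))

Iteration 1:
  f(2.140000) = -0.239194
  f(3.070000) = 0.121678
  x_2 = 3.070000 - 0.121678×(3.070000 - 2.140000)/(0.121678 - (-0.239194))
       = 2.756426
Iteration 2:
  f(3.070000) = 0.121678
  f(2.756426) = 0.013935
  x_3 = 2.756426 - 0.013935×(2.756426 - 3.070000)/(0.013935 - 0.121678)
       = 2.715870
Iteration 3:
  f(2.756426) = 0.013935
  f(2.715870) = -0.000888
  x_4 = 2.715870 - (-0.000888)×(2.715870 - 2.756426)/(-0.000888 - 0.013935)
       = 2.718299
Iteration 4:
  f(2.715870) = -0.000888
  f(2.718299) = 0.000006
  x_5 = 2.718299 - 0.000006×(2.718299 - 2.715870)/(0.000006 - (-0.000888))
       = 2.718282
Iteration 5:
  f(2.718299) = 0.000006
  f(2.718282) = 0.000000
  x_6 = 2.718282 - 0.000000×(2.718282 - 2.718299)/(0.000000 - 0.000006)
       = 2.718282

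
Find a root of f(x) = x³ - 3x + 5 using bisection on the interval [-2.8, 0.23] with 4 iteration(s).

f(x) = x³ - 3x + 5
Initial interval: [-2.8, 0.23]

Iteration 1:
  c_1 = (-2.800000 + 0.230000)/2 = -1.285000
  f(c_1) = f(-1.285000) = 6.733176
  f(a) × f(c) < 0, new interval: [-2.800000, -1.285000]
Iteration 2:
  c_2 = (-2.800000 + (-1.285000))/2 = -2.042500
  f(c_2) = f(-2.042500) = 2.606586
  f(a) × f(c) < 0, new interval: [-2.800000, -2.042500]
Iteration 3:
  c_3 = (-2.800000 + (-2.042500))/2 = -2.421250
  f(c_3) = f(-2.421250) = -1.930711
  f(a) × f(c) ≥ 0, new interval: [-2.421250, -2.042500]
Iteration 4:
  c_4 = (-2.421250 + (-2.042500))/2 = -2.231875
  f(c_4) = f(-2.231875) = 0.578062
  f(a) × f(c) < 0, new interval: [-2.421250, -2.231875]

After 4 iteration(s), the approximation is c_4 = -2.231875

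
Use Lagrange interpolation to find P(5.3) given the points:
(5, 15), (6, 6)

Lagrange interpolation formula:
P(x) = Σ yᵢ × Lᵢ(x)
where Lᵢ(x) = Π_{j≠i} (x - xⱼ)/(xᵢ - xⱼ)

L_0(5.3) = (5.3 - 6)/(5 - 6) = 0.700000
L_1(5.3) = (5.3 - 5)/(6 - 5) = 0.300000

P(5.3) = 15×L_0(5.3) + 6×L_1(5.3)
P(5.3) = 12.300000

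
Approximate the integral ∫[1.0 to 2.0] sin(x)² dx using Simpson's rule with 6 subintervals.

f(x) = sin(x)²
a = 1.0, b = 2.0, n = 6
h = (b - a)/n = 0.166667

Simpson's rule: (h/3)[f(x₀) + 4f(x₁) + 2f(x₂) + ... + f(xₙ)]

x_0 = 1.0000, f(x_0) = 0.708073, coefficient = 1
x_1 = 1.1667, f(x_1) = 0.845379, coefficient = 4
x_2 = 1.3333, f(x_2) = 0.944663, coefficient = 2
x_3 = 1.5000, f(x_3) = 0.994996, coefficient = 4
x_4 = 1.6667, f(x_4) = 0.990837, coefficient = 2
x_5 = 1.8333, f(x_5) = 0.932643, coefficient = 4
x_6 = 2.0000, f(x_6) = 0.826822, coefficient = 1

I ≈ (0.166667/3) × 16.497971 = 0.916554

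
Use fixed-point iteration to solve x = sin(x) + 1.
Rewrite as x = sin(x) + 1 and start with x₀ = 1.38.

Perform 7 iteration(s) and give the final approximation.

Equation: x = sin(x) + 1
Fixed-point form: x = sin(x) + 1
x₀ = 1.38

x_1 = g(1.380000) = 1.981854
x_2 = g(1.981854) = 1.916699
x_3 = g(1.916699) = 1.940770
x_4 = g(1.940770) = 1.932337
x_5 = g(1.932337) = 1.935353
x_6 = g(1.935353) = 1.934282
x_7 = g(1.934282) = 1.934663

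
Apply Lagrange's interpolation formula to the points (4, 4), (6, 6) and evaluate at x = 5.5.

Lagrange interpolation formula:
P(x) = Σ yᵢ × Lᵢ(x)
where Lᵢ(x) = Π_{j≠i} (x - xⱼ)/(xᵢ - xⱼ)

L_0(5.5) = (5.5 - 6)/(4 - 6) = 0.250000
L_1(5.5) = (5.5 - 4)/(6 - 4) = 0.750000

P(5.5) = 4×L_0(5.5) + 6×L_1(5.5)
P(5.5) = 5.500000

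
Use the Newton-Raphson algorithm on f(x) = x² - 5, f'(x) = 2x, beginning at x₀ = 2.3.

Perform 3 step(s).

f(x) = x² - 5
f'(x) = 2x
x₀ = 2.3

Newton-Raphson formula: x_{n+1} = x_n - f(x_n)/f'(x_n)

Iteration 1:
  f(2.300000) = 0.290000
  f'(2.300000) = 4.600000
  x_1 = 2.300000 - 0.290000/4.600000 = 2.236957
Iteration 2:
  f(2.236957) = 0.003974
  f'(2.236957) = 4.473913
  x_2 = 2.236957 - 0.003974/4.473913 = 2.236068
Iteration 3:
  f(2.236068) = 0.000001
  f'(2.236068) = 4.472136
  x_3 = 2.236068 - 0.000001/4.472136 = 2.236068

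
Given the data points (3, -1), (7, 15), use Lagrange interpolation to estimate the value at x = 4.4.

Lagrange interpolation formula:
P(x) = Σ yᵢ × Lᵢ(x)
where Lᵢ(x) = Π_{j≠i} (x - xⱼ)/(xᵢ - xⱼ)

L_0(4.4) = (4.4 - 7)/(3 - 7) = 0.650000
L_1(4.4) = (4.4 - 3)/(7 - 3) = 0.350000

P(4.4) = (-1)×L_0(4.4) + 15×L_1(4.4)
P(4.4) = 4.600000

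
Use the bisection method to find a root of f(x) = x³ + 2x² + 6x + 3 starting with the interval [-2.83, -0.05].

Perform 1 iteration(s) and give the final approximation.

f(x) = x³ + 2x² + 6x + 3
Initial interval: [-2.83, -0.05]

Iteration 1:
  c_1 = (-2.830000 + (-0.050000))/2 = -1.440000
  f(c_1) = f(-1.440000) = -4.478784
  f(a) × f(c) ≥ 0, new interval: [-1.440000, -0.050000]

After 1 iteration(s), the approximation is c_1 = -1.440000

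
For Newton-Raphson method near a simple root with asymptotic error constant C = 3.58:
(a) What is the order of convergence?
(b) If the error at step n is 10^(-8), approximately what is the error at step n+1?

(a) Newton-Raphson has quadratic (order 2) convergence near simple roots.
    This means |e_{n+1}| ≈ C|e_n|².

(b) With |e_n| = 10^(-8) and C = 3.58:
    |e_{n+1}| ≈ 3.58 × (10^(-8))² = 3.58 × 10^(-16)

(a) 2 (quadratic); (b) |e_{n+1}| ≈ 3.580e-16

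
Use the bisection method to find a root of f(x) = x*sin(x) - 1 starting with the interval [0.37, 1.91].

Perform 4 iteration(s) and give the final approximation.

f(x) = x*sin(x) - 1
Initial interval: [0.37, 1.91]

Iteration 1:
  c_1 = (0.370000 + 1.910000)/2 = 1.140000
  f(c_1) = f(1.140000) = 0.035842
  f(a) × f(c) < 0, new interval: [0.370000, 1.140000]
Iteration 2:
  c_2 = (0.370000 + 1.140000)/2 = 0.755000
  f(c_2) = f(0.755000) = -0.482607
  f(a) × f(c) ≥ 0, new interval: [0.755000, 1.140000]
Iteration 3:
  c_3 = (0.755000 + 1.140000)/2 = 0.947500
  f(c_3) = f(0.947500) = -0.230669
  f(a) × f(c) ≥ 0, new interval: [0.947500, 1.140000]
Iteration 4:
  c_4 = (0.947500 + 1.140000)/2 = 1.043750
  f(c_4) = f(1.043750) = -0.097891
  f(a) × f(c) ≥ 0, new interval: [1.043750, 1.140000]

After 4 iteration(s), the approximation is c_4 = 1.043750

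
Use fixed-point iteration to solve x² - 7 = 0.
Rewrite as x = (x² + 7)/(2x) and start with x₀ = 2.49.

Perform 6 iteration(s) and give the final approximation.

Equation: x² - 7 = 0
Fixed-point form: x = (x² + 7)/(2x)
x₀ = 2.49

x_1 = g(2.490000) = 2.650622
x_2 = g(2.650622) = 2.645756
x_3 = g(2.645756) = 2.645751
x_4 = g(2.645751) = 2.645751
x_5 = g(2.645751) = 2.645751
x_6 = g(2.645751) = 2.645751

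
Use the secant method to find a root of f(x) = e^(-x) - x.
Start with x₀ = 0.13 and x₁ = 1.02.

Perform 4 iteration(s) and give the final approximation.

f(x) = e^(-x) - x
x₀ = 0.13, x₁ = 1.02

Secant formula: x_{n+1} = x_n - f(x_n)(x_n - x_{n-1})/(f(x_n) - f(x_{n-1}))

Iteration 1:
  f(0.130000) = 0.748095
  f(1.020000) = -0.659405
  x_2 = 1.020000 - (-0.659405)×(1.020000 - 0.130000)/(-0.659405 - 0.748095)
       = 0.603041
Iteration 2:
  f(1.020000) = -0.659405
  f(0.603041) = -0.055895
  x_3 = 0.603041 - (-0.055895)×(0.603041 - 1.020000)/(-0.055895 - (-0.659405))
       = 0.564423
Iteration 3:
  f(0.603041) = -0.055895
  f(0.564423) = 0.004265
  x_4 = 0.564423 - 0.004265×(0.564423 - 0.603041)/(0.004265 - (-0.055895))
       = 0.567161
Iteration 4:
  f(0.564423) = 0.004265
  f(0.567161) = -0.000028
  x_5 = 0.567161 - (-0.000028)×(0.567161 - 0.564423)/(-0.000028 - 0.004265)
       = 0.567143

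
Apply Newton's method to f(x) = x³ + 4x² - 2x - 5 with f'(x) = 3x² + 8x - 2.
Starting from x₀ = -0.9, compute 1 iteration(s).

f(x) = x³ + 4x² - 2x - 5
f'(x) = 3x² + 8x - 2
x₀ = -0.9

Newton-Raphson formula: x_{n+1} = x_n - f(x_n)/f'(x_n)

Iteration 1:
  f(-0.900000) = -0.689000
  f'(-0.900000) = -6.770000
  x_1 = -0.900000 - (-0.689000)/(-6.770000) = -1.001773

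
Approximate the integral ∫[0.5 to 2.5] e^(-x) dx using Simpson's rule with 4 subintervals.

f(x) = e^(-x)
a = 0.5, b = 2.5, n = 4
h = (b - a)/n = 0.500000

Simpson's rule: (h/3)[f(x₀) + 4f(x₁) + 2f(x₂) + ... + f(xₙ)]

x_0 = 0.5000, f(x_0) = 0.606531, coefficient = 1
x_1 = 1.0000, f(x_1) = 0.367879, coefficient = 4
x_2 = 1.5000, f(x_2) = 0.223130, coefficient = 2
x_3 = 2.0000, f(x_3) = 0.135335, coefficient = 4
x_4 = 2.5000, f(x_4) = 0.082085, coefficient = 1

I ≈ (0.500000/3) × 3.147735 = 0.524622
Exact value: 0.524446
Error: 0.000177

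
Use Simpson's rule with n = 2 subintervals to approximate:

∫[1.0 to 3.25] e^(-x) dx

f(x) = e^(-x)
a = 1.0, b = 3.25, n = 2
h = (b - a)/n = 1.125000

Simpson's rule: (h/3)[f(x₀) + 4f(x₁) + 2f(x₂) + ... + f(xₙ)]

x_0 = 1.0000, f(x_0) = 0.367879, coefficient = 1
x_1 = 2.1250, f(x_1) = 0.119433, coefficient = 4
x_2 = 3.2500, f(x_2) = 0.038774, coefficient = 1

I ≈ (1.125000/3) × 0.884386 = 0.331645
Exact value: 0.329105
Error: 0.002539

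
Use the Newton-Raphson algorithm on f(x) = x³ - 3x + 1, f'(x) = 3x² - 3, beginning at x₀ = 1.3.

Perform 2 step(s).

f(x) = x³ - 3x + 1
f'(x) = 3x² - 3
x₀ = 1.3

Newton-Raphson formula: x_{n+1} = x_n - f(x_n)/f'(x_n)

Iteration 1:
  f(1.300000) = -0.703000
  f'(1.300000) = 2.070000
  x_1 = 1.300000 - (-0.703000)/2.070000 = 1.639614
Iteration 2:
  f(1.639614) = 0.488986
  f'(1.639614) = 5.064998
  x_2 = 1.639614 - 0.488986/5.064998 = 1.543071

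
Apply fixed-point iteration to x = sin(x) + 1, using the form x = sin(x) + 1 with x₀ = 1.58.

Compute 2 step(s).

Equation: x = sin(x) + 1
Fixed-point form: x = sin(x) + 1
x₀ = 1.58

x_1 = g(1.580000) = 1.999958
x_2 = g(1.999958) = 1.909315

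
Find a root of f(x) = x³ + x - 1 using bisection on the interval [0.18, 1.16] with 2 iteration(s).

f(x) = x³ + x - 1
Initial interval: [0.18, 1.16]

Iteration 1:
  c_1 = (0.180000 + 1.160000)/2 = 0.670000
  f(c_1) = f(0.670000) = -0.029237
  f(a) × f(c) ≥ 0, new interval: [0.670000, 1.160000]
Iteration 2:
  c_2 = (0.670000 + 1.160000)/2 = 0.915000
  f(c_2) = f(0.915000) = 0.681061
  f(a) × f(c) < 0, new interval: [0.670000, 0.915000]

After 2 iteration(s), the approximation is c_2 = 0.915000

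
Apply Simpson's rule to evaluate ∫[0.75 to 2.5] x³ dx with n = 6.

f(x) = x³
a = 0.75, b = 2.5, n = 6
h = (b - a)/n = 0.291667

Simpson's rule: (h/3)[f(x₀) + 4f(x₁) + 2f(x₂) + ... + f(xₙ)]

x_0 = 0.7500, f(x_0) = 0.421875, coefficient = 1
x_1 = 1.0417, f(x_1) = 1.130281, coefficient = 4
x_2 = 1.3333, f(x_2) = 2.370370, coefficient = 2
x_3 = 1.6250, f(x_3) = 4.291016, coefficient = 4
x_4 = 1.9167, f(x_4) = 7.041088, coefficient = 2
x_5 = 2.2083, f(x_5) = 10.769459, coefficient = 4
x_6 = 2.5000, f(x_6) = 15.625000, coefficient = 1

I ≈ (0.291667/3) × 99.632813 = 9.686523
Exact value: 9.686523
Error: 0.000000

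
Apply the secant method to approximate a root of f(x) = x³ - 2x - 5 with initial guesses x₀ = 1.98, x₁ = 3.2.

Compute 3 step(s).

f(x) = x³ - 2x - 5
x₀ = 1.98, x₁ = 3.2

Secant formula: x_{n+1} = x_n - f(x_n)(x_n - x_{n-1})/(f(x_n) - f(x_{n-1}))

Iteration 1:
  f(1.980000) = -1.197608
  f(3.200000) = 21.368000
  x_2 = 3.200000 - 21.368000×(3.200000 - 1.980000)/(21.368000 - (-1.197608))
       = 2.044748
Iteration 2:
  f(3.200000) = 21.368000
  f(2.044748) = -0.540414
  x_3 = 2.044748 - (-0.540414)×(2.044748 - 3.200000)/(-0.540414 - 21.368000)
       = 2.073245
Iteration 3:
  f(2.044748) = -0.540414
  f(2.073245) = -0.234971
  x_4 = 2.073245 - (-0.234971)×(2.073245 - 2.044748)/(-0.234971 - (-0.540414))
       = 2.095167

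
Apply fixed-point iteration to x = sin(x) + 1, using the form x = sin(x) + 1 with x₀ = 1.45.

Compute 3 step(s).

Equation: x = sin(x) + 1
Fixed-point form: x = sin(x) + 1
x₀ = 1.45

x_1 = g(1.450000) = 1.992713
x_2 = g(1.992713) = 1.912306
x_3 = g(1.912306) = 1.942250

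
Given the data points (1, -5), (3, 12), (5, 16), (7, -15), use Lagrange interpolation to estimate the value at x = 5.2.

Lagrange interpolation formula:
P(x) = Σ yᵢ × Lᵢ(x)
where Lᵢ(x) = Π_{j≠i} (x - xⱼ)/(xᵢ - xⱼ)

L_0(5.2) = (5.2 - 3)/(1 - 3) × (5.2 - 5)/(1 - 5) × (5.2 - 7)/(1 - 7) = 0.016500
L_1(5.2) = (5.2 - 1)/(3 - 1) × (5.2 - 5)/(3 - 5) × (5.2 - 7)/(3 - 7) = -0.094500
L_2(5.2) = (5.2 - 1)/(5 - 1) × (5.2 - 3)/(5 - 3) × (5.2 - 7)/(5 - 7) = 1.039500
L_3(5.2) = (5.2 - 1)/(7 - 1) × (5.2 - 3)/(7 - 3) × (5.2 - 5)/(7 - 5) = 0.038500

P(5.2) = (-5)×L_0(5.2) + 12×L_1(5.2) + 16×L_2(5.2) + (-15)×L_3(5.2)
P(5.2) = 14.838000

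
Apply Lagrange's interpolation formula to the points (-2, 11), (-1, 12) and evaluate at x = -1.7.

Lagrange interpolation formula:
P(x) = Σ yᵢ × Lᵢ(x)
where Lᵢ(x) = Π_{j≠i} (x - xⱼ)/(xᵢ - xⱼ)

L_0(-1.7) = (-1.7 - (-1))/(-2 - (-1)) = 0.700000
L_1(-1.7) = (-1.7 - (-2))/(-1 - (-2)) = 0.300000

P(-1.7) = 11×L_0(-1.7) + 12×L_1(-1.7)
P(-1.7) = 11.300000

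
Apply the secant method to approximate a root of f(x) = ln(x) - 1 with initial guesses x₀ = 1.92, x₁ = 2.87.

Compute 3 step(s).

f(x) = ln(x) - 1
x₀ = 1.92, x₁ = 2.87

Secant formula: x_{n+1} = x_n - f(x_n)(x_n - x_{n-1})/(f(x_n) - f(x_{n-1}))

Iteration 1:
  f(1.920000) = -0.347675
  f(2.870000) = 0.054312
  x_2 = 2.870000 - 0.054312×(2.870000 - 1.920000)/(0.054312 - (-0.347675))
       = 2.741646
Iteration 2:
  f(2.870000) = 0.054312
  f(2.741646) = 0.008559
  x_3 = 2.741646 - 0.008559×(2.741646 - 2.870000)/(0.008559 - 0.054312)
       = 2.717637
Iteration 3:
  f(2.741646) = 0.008559
  f(2.717637) = -0.000237
  x_4 = 2.717637 - (-0.000237)×(2.717637 - 2.741646)/(-0.000237 - 0.008559)
       = 2.718285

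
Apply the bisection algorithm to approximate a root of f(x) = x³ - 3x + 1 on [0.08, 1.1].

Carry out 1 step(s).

f(x) = x³ - 3x + 1
Initial interval: [0.08, 1.1]

Iteration 1:
  c_1 = (0.080000 + 1.100000)/2 = 0.590000
  f(c_1) = f(0.590000) = -0.564621
  f(a) × f(c) < 0, new interval: [0.080000, 0.590000]

After 1 iteration(s), the approximation is c_1 = 0.590000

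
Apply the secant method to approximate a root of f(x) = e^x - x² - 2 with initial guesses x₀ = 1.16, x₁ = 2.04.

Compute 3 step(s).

f(x) = e^x - x² - 2
x₀ = 1.16, x₁ = 2.04

Secant formula: x_{n+1} = x_n - f(x_n)(x_n - x_{n-1})/(f(x_n) - f(x_{n-1}))

Iteration 1:
  f(1.160000) = -0.155667
  f(2.040000) = 1.529009
  x_2 = 2.040000 - 1.529009×(2.040000 - 1.160000)/(1.529009 - (-0.155667))
       = 1.241313
Iteration 2:
  f(2.040000) = 1.529009
  f(1.241313) = -0.080704
  x_3 = 1.241313 - (-0.080704)×(1.241313 - 2.040000)/(-0.080704 - 1.529009)
       = 1.281356
Iteration 3:
  f(1.241313) = -0.080704
  f(1.281356) = -0.040353
  x_4 = 1.281356 - (-0.040353)×(1.281356 - 1.241313)/(-0.040353 - (-0.080704))
       = 1.321401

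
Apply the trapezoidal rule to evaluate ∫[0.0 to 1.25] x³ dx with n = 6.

f(x) = x³
a = 0.0, b = 1.25, n = 6
h = (b - a)/n = 0.208333

Trapezoidal rule: (h/2)[f(x₀) + 2f(x₁) + 2f(x₂) + ... + f(xₙ)]

x_0 = 0.0000, f(x_0) = 0.000000, coefficient = 1
x_1 = 0.2083, f(x_1) = 0.009042, coefficient = 2
x_2 = 0.4167, f(x_2) = 0.072338, coefficient = 2
x_3 = 0.6250, f(x_3) = 0.244141, coefficient = 2
x_4 = 0.8333, f(x_4) = 0.578704, coefficient = 2
x_5 = 1.0417, f(x_5) = 1.130281, coefficient = 2
x_6 = 1.2500, f(x_6) = 1.953125, coefficient = 1

I ≈ (0.208333/2) × 6.022135 = 0.627306
Exact value: 0.610352
Error: 0.016954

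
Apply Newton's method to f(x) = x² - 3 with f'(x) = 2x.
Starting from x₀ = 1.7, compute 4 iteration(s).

f(x) = x² - 3
f'(x) = 2x
x₀ = 1.7

Newton-Raphson formula: x_{n+1} = x_n - f(x_n)/f'(x_n)

Iteration 1:
  f(1.700000) = -0.110000
  f'(1.700000) = 3.400000
  x_1 = 1.700000 - (-0.110000)/3.400000 = 1.732353
Iteration 2:
  f(1.732353) = 0.001047
  f'(1.732353) = 3.464706
  x_2 = 1.732353 - 0.001047/3.464706 = 1.732051
Iteration 3:
  f(1.732051) = 0.000000
  f'(1.732051) = 3.464102
  x_3 = 1.732051 - 0.000000/3.464102 = 1.732051
Iteration 4:
  f(1.732051) = 0.000000
  f'(1.732051) = 3.464102
  x_4 = 1.732051 - 0.000000/3.464102 = 1.732051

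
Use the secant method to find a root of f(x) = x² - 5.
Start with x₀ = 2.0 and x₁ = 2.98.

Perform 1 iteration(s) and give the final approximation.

f(x) = x² - 5
x₀ = 2.0, x₁ = 2.98

Secant formula: x_{n+1} = x_n - f(x_n)(x_n - x_{n-1})/(f(x_n) - f(x_{n-1}))

Iteration 1:
  f(2.000000) = -1.000000
  f(2.980000) = 3.880400
  x_2 = 2.980000 - 3.880400×(2.980000 - 2.000000)/(3.880400 - (-1.000000))
       = 2.200803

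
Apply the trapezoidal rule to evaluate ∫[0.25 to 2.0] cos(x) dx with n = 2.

f(x) = cos(x)
a = 0.25, b = 2.0, n = 2
h = (b - a)/n = 0.875000

Trapezoidal rule: (h/2)[f(x₀) + 2f(x₁) + 2f(x₂) + ... + f(xₙ)]

x_0 = 0.2500, f(x_0) = 0.968912, coefficient = 1
x_1 = 1.1250, f(x_1) = 0.431177, coefficient = 2
x_2 = 2.0000, f(x_2) = -0.416147, coefficient = 1

I ≈ (0.875000/2) × 1.415119 = 0.619114
Exact value: 0.661893
Error: 0.042779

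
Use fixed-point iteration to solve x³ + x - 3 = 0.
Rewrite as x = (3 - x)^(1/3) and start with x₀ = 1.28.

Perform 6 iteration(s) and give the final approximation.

Equation: x³ + x - 3 = 0
Fixed-point form: x = (3 - x)^(1/3)
x₀ = 1.28

x_1 = g(1.280000) = 1.198145
x_2 = g(1.198145) = 1.216858
x_3 = g(1.216858) = 1.212631
x_4 = g(1.212631) = 1.213588
x_5 = g(1.213588) = 1.213372
x_6 = g(1.213372) = 1.213421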